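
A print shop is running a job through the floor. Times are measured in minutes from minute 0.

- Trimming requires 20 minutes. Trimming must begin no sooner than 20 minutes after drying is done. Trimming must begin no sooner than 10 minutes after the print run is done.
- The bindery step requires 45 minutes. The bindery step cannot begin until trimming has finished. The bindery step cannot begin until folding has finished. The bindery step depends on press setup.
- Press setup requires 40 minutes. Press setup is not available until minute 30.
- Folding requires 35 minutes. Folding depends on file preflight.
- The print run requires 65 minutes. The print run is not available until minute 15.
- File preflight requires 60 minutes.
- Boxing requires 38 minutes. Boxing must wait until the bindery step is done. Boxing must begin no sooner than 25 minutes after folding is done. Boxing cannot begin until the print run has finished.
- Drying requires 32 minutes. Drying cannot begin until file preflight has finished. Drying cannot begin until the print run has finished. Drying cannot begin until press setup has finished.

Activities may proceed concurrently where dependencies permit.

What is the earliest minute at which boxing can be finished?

235

The print run waits on its own release at minute 15, so it starts at minute 15 and finishes at 15 + 65 = minute 80.
After its own release at minute 30, press setup can start at minute 30 and finishes at minute 70.
File preflight can start immediately at minute 0; it finishes at minute 60.
Folding cannot begin until file preflight (finishes minute 60). It runs from minute 60 to 60 + 35 = minute 95.
Drying cannot start until file preflight (finishes minute 60); the print run (finishes minute 80); press setup (finishes minute 70). The controlling bound is minute 80, so drying finishes at 80 + 32 = minute 112.
Trimming cannot start until drying (finishes minute 112, plus 20-minute gap → minute 132); the print run (finishes minute 80, plus 10-minute gap → minute 90). The controlling bound is minute 132, so trimming finishes at 132 + 20 = minute 152.
For the bindery step: trimming (finishes minute 152); folding (finishes minute 95); press setup (finishes minute 70). Taking the maximum gives a start of minute 152, and it finishes at 152 + 45 = minute 197.
Boxing needs all of the bindery step (finishes minute 197); folding (finishes minute 95, plus 25-minute gap → minute 120); the print run (finishes minute 80). That puts its earliest start at minute 197; it finishes at 197 + 38 = minute 235.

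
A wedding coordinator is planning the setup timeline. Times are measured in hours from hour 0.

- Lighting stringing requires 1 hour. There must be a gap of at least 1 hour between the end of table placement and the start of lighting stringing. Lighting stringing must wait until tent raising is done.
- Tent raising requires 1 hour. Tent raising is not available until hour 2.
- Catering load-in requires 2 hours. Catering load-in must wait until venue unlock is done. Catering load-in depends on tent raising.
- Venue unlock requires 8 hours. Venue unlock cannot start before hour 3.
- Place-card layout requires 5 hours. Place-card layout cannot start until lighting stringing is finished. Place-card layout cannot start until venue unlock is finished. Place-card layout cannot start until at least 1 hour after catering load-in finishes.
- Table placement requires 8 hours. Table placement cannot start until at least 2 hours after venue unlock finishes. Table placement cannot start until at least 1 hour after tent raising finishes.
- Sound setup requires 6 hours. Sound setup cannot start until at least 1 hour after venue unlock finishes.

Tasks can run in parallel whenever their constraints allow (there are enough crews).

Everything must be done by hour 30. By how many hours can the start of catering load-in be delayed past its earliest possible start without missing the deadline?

Tent raising cannot begin until its own release at hour 2. It runs from hour 2 to 2 + 1 = hour 3.
Venue unlock cannot begin until its own release at hour 3. It runs from hour 3 to 3 + 8 = hour 11.
Catering load-in cannot start until venue unlock (finishes hour 11); tent raising (finishes hour 3). The controlling bound is hour 11, so catering load-in finishes at 11 + 2 = hour 13.

Working backward from the deadline:
Place-card layout must finish by hour 30; it takes 5 hours, so it must start by 30 − 5 = hour 25.
Catering load-in feeds into place-card layout (must start by hour 25, minus 1-hour gap → hour 24); so catering load-in must finish by hour 24 and therefore start by hour 22.
So catering load-in can start as early as hour 11 and as late as hour 22, giving 22 − 11 = 11 hours of slack.

11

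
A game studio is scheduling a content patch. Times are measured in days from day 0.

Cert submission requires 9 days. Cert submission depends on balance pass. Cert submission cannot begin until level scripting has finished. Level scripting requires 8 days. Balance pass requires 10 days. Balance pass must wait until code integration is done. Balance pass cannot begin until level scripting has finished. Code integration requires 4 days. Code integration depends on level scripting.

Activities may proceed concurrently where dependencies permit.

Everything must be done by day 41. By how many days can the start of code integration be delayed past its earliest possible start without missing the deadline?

Nothing blocks level scripting, so it runs from day 0 to day 8.
After level scripting (finishes day 8), code integration can start at day 8 and finishes at day 12.

Working backward from the deadline:
Cert submission must finish by day 41; it takes 9 days, so it must start by 41 − 9 = day 32.
Balance pass feeds into cert submission (must start by day 32); so balance pass must finish by day 32 and therefore start by day 22.
Code integration has to be done before balance pass (must start by day 22). That means finishing by day 22, i.e. starting by 22 − 4 = day 18.
So code integration can start as early as day 8 and as late as day 18, giving 18 − 8 = 10 days of slack.

10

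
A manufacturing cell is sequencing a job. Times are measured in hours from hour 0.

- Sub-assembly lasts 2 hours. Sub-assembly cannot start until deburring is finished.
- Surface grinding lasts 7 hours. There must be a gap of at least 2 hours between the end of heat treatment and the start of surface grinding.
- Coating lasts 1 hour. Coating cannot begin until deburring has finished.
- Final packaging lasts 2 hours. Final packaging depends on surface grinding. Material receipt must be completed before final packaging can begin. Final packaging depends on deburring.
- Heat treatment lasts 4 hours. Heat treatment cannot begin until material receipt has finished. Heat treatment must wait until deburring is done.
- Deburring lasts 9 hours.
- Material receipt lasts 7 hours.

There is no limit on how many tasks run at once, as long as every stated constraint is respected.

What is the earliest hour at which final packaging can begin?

Nothing blocks deburring, so it runs from hour 0 to hour 9.
Material receipt has no prerequisites, so it starts at hour 0 and finishes at hour 7.
For heat treatment: material receipt (finishes hour 7); deburring (finishes hour 9). Taking the maximum gives a start of hour 9, and it finishes at 9 + 4 = hour 13.
Surface grinding waits on heat treatment (finishes hour 13, plus 2-hour gap → hour 15), so it starts at hour 15 and finishes at 15 + 7 = hour 22.
Final packaging waits on surface grinding (finishes hour 22); material receipt (finishes hour 7); deburring (finishes hour 9). The latest of these is hour 22, which is the earliest final packaging can start.

22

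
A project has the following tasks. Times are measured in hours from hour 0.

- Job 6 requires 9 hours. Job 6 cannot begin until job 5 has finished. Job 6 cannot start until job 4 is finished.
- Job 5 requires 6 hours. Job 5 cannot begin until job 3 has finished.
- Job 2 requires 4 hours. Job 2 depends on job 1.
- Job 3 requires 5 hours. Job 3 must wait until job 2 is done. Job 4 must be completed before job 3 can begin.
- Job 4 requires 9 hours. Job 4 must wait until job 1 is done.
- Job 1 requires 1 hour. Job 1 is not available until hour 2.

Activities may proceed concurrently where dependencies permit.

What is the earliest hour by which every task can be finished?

After its own release at hour 2, job 1 can start at hour 2 and finishes at hour 3.
Job 4 cannot begin until job 1 (finishes hour 3). It runs from hour 3 to 3 + 9 = hour 12.
After job 1 (finishes hour 3), job 2 can start at hour 3 and finishes at hour 7.
For job 3: job 2 (finishes hour 7); job 4 (finishes hour 12). Taking the maximum gives a start of hour 12, and it finishes at 12 + 5 = hour 17.
Job 5 waits on job 3 (finishes hour 17), so it starts at hour 17 and finishes at 17 + 6 = hour 23.
Job 6 has to wait for job 5 (finishes hour 23); job 4 (finishes hour 12). The latest of these is hour 23, so job 6 runs hour 23 to 23 + 9 = hour 32.
All tasks are finished once the last one completes. Finish times: Job 1 at 3, Job 2 at 7, Job 3 at 17, Job 4 at 12, Job 5 at 23, Job 6 at 32. The latest is hour 32.

32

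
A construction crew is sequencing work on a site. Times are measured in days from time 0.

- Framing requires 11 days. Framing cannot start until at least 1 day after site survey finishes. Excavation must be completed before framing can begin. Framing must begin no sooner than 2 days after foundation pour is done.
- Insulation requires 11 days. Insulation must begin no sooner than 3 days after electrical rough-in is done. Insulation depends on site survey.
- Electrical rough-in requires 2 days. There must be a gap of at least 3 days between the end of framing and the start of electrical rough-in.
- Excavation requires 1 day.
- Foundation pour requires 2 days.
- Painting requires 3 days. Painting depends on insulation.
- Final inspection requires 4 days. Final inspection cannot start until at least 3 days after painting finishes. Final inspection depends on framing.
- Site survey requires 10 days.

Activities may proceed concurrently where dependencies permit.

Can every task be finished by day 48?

Foundation pour has no prerequisites, so it starts at day 0 and finishes at day 2.
Excavation has no prerequisites, so it starts at day 0 and finishes at day 1.
Site survey can start immediately at day 0; it finishes at day 10.
Framing cannot start until site survey (finishes day 10, plus 1-day gap → day 11); excavation (finishes day 1); foundation pour (finishes day 2, plus 2-day gap → day 4). The controlling bound is day 11, so framing finishes at 11 + 11 = day 22.
Electrical rough-in waits on framing (finishes day 22, plus 3-day gap → day 25), so it starts at day 25 and finishes at 25 + 2 = day 27.
Insulation needs all of electrical rough-in (finishes day 27, plus 3-day gap → day 30); site survey (finishes day 10). That puts its earliest start at day 30; it finishes at 30 + 11 = day 41.
After insulation (finishes day 41), painting can start at day 41 and finishes at day 44.
Final inspection has to wait for painting (finishes day 44, plus 3-day gap → day 47); framing (finishes day 22). The latest of these is day 47, so final inspection runs day 47 to 47 + 4 = day 51.
The earliest everything can be done is day 51, which is after the deadline of 48, so it is not possible.

No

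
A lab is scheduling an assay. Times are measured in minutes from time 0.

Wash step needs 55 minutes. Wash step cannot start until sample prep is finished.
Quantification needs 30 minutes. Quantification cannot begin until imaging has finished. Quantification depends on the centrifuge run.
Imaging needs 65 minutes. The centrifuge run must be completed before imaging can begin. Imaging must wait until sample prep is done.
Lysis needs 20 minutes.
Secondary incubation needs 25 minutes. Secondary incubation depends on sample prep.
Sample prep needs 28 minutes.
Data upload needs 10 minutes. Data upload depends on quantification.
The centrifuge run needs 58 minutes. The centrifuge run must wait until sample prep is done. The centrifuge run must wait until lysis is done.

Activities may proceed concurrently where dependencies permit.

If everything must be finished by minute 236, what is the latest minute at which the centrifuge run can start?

Data upload must finish by minute 236; it takes 10 minutes, so it must start by 236 − 10 = minute 226.
Quantification must finish before data upload (must start by minute 226). With a 30-minute duration, quantification must start by 226 − 30 = minute 196.
Since quantification (must start by minute 196) depends on it, imaging must finish by minute 196. Backing off its 65-minute duration gives a latest start of minute 131.
The centrifuge run feeds imaging (must start by minute 131); quantification (must start by minute 196). Taking the minimum, the centrifuge run must finish by minute 131 and start by 131 − 58 = minute 73.

73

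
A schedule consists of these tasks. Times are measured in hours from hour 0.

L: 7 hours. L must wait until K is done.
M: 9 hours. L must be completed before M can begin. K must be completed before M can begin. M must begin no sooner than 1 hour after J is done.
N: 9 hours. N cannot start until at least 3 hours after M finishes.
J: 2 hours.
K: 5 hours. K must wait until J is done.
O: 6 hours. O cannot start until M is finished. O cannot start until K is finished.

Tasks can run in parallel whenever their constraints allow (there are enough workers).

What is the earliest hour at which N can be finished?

Nothing blocks J, so it runs from hour 0 to hour 2.
After J (finishes hour 2), K can start at hour 2 and finishes at hour 7.
After K (finishes hour 7), L can start at hour 7 and finishes at hour 14.
M needs all of L (finishes hour 14); K (finishes hour 7); J (finishes hour 2, plus 1-hour gap → hour 3). That puts its earliest start at hour 14; it finishes at 14 + 9 = hour 23.
After M (finishes hour 23, plus 3-hour gap → hour 26), N can start at hour 26 and finishes at hour 35.

35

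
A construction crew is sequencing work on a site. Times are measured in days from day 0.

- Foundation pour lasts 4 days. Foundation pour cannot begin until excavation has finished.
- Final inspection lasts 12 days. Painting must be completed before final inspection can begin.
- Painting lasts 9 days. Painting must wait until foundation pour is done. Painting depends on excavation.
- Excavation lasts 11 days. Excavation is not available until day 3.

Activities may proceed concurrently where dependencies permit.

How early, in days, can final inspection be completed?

After its own release at day 3, excavation can start at day 3 and finishes at day 14.
Foundation pour waits on excavation (finishes day 14), so it starts at day 14 and finishes at 14 + 4 = day 18.
Painting needs all of foundation pour (finishes day 18); excavation (finishes day 14). That puts its earliest start at day 18; it finishes at 18 + 9 = day 27.
After painting (finishes day 27), final inspection can start at day 27 and finishes at day 39.

39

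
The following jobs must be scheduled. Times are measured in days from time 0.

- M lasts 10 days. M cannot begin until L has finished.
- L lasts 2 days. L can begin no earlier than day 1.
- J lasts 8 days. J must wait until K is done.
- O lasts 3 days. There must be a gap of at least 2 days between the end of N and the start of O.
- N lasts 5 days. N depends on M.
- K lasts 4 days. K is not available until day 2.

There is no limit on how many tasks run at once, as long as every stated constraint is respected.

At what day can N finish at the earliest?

18

L waits on its own release at day 1, so it starts at day 1 and finishes at 1 + 2 = day 3.
After L (finishes day 3), M can start at day 3 and finishes at day 13.
After M (finishes day 13), N can start at day 13 and finishes at day 18.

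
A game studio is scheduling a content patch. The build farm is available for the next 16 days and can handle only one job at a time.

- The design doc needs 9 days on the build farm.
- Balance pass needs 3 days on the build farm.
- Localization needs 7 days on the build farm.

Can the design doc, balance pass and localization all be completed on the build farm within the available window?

Running back to back, the jobs need 9 + 3 + 7 = 19 days on the build farm.
Since 19 > 16, they cannot all fit.

No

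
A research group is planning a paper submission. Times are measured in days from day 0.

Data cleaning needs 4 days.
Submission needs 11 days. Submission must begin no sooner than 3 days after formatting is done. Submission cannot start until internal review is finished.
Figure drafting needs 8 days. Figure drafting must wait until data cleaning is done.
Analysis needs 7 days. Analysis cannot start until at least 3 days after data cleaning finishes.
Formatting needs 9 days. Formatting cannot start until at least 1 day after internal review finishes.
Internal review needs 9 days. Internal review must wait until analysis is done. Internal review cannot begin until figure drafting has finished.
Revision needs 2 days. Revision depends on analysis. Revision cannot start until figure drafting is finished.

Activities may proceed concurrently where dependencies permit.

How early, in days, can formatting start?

Data cleaning has no prerequisites, so it starts at day 0 and finishes at day 4.
Figure drafting waits on data cleaning (finishes day 4), so it starts at day 4 and finishes at 4 + 8 = day 12.
After data cleaning (finishes day 4, plus 3-day gap → day 7), analysis can start at day 7 and finishes at day 14.
Internal review cannot start until analysis (finishes day 14); figure drafting (finishes day 12). The controlling bound is day 14, so internal review finishes at 14 + 9 = day 23.
Formatting waits on internal review (finishes day 23, plus 1-day gap → day 24), so the earliest it can start is day 24.

24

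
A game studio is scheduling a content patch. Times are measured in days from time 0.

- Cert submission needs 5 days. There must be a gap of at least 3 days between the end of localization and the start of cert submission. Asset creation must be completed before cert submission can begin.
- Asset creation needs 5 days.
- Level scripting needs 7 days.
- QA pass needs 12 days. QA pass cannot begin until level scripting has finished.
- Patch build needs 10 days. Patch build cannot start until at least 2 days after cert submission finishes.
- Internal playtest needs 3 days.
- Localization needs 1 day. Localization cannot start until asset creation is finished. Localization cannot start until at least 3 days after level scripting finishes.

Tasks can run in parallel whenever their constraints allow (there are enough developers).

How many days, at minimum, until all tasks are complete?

31

Nothing blocks internal playtest, so it runs from day 0 to day 3.
Nothing blocks level scripting, so it runs from day 0 to day 7.
QA pass waits on level scripting (finishes day 7), so it starts at day 7 and finishes at 7 + 12 = day 19.
Nothing blocks asset creation, so it runs from day 0 to day 5.
Localization needs all of asset creation (finishes day 5); level scripting (finishes day 7, plus 3-day gap → day 10). That puts its earliest start at day 10; it finishes at 10 + 1 = day 11.
Cert submission cannot start until localization (finishes day 11, plus 3-day gap → day 14); asset creation (finishes day 5). The controlling bound is day 14, so cert submission finishes at 14 + 5 = day 19.
Patch build cannot begin until cert submission (finishes day 19, plus 2-day gap → day 21). It runs from day 21 to 21 + 10 = day 31.
All tasks are finished once the last one completes. Finish times: Asset creation at 5, Level scripting at 7, Internal playtest at 3, Localization at 11, QA pass at 19, Cert submission at 19, Patch build at 31. The latest is day 31.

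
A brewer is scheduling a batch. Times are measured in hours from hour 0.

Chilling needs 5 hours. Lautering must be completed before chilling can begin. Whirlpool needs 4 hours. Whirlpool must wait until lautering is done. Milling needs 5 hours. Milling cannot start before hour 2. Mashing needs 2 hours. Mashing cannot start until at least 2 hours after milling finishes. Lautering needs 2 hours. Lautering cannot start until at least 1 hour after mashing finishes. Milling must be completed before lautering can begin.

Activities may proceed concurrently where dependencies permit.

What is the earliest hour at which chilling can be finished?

19

Milling cannot begin until its own release at hour 2. It runs from hour 2 to 2 + 5 = hour 7.
After milling (finishes hour 7, plus 2-hour gap → hour 9), mashing can start at hour 9 and finishes at hour 11.
Lautering has to wait for mashing (finishes hour 11, plus 1-hour gap → hour 12); milling (finishes hour 7). The latest of these is hour 12, so lautering runs hour 12 to 12 + 2 = hour 14.
After lautering (finishes hour 14), chilling can start at hour 14 and finishes at hour 19.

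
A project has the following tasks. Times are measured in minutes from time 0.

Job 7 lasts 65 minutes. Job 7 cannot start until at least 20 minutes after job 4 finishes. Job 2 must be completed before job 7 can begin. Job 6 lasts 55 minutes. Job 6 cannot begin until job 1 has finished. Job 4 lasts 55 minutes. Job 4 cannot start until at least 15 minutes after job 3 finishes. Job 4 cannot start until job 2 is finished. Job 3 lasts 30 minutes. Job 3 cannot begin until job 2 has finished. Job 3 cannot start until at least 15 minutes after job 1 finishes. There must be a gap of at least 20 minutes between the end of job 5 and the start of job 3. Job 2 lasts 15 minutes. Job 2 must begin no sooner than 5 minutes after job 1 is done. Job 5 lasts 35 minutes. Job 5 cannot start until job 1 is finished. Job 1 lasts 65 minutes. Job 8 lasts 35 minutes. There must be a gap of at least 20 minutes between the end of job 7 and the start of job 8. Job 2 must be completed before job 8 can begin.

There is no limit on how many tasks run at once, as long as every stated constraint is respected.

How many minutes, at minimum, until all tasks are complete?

Job 1 can start immediately at minute 0; it finishes at minute 65.
Job 6 waits on job 1 (finishes minute 65), so it starts at minute 65 and finishes at 65 + 55 = minute 120.
Job 5 waits on job 1 (finishes minute 65), so it starts at minute 65 and finishes at 65 + 35 = minute 100.
Job 2 cannot begin until job 1 (finishes minute 65, plus 5-minute gap → minute 70). It runs from minute 70 to 70 + 15 = minute 85.
Job 3 cannot start until job 2 (finishes minute 85); job 1 (finishes minute 65, plus 15-minute gap → minute 80); job 5 (finishes minute 100, plus 20-minute gap → minute 120). The controlling bound is minute 120, so job 3 finishes at 120 + 30 = minute 150.
Job 4 needs all of job 3 (finishes minute 150, plus 15-minute gap → minute 165); job 2 (finishes minute 85). That puts its earliest start at minute 165; it finishes at 165 + 55 = minute 220.
Job 7 needs all of job 4 (finishes minute 220, plus 20-minute gap → minute 240); job 2 (finishes minute 85). That puts its earliest start at minute 240; it finishes at 240 + 65 = minute 305.
Job 8 cannot start until job 7 (finishes minute 305, plus 20-minute gap → minute 325); job 2 (finishes minute 85). The controlling bound is minute 325, so job 8 finishes at 325 + 35 = minute 360.
All tasks are finished once the last one completes. Finish times: Job 1 at 65, Job 2 at 85, Job 3 at 150, Job 4 at 220, Job 5 at 100, Job 6 at 120, Job 7 at 305, Job 8 at 360. The latest is minute 360.

360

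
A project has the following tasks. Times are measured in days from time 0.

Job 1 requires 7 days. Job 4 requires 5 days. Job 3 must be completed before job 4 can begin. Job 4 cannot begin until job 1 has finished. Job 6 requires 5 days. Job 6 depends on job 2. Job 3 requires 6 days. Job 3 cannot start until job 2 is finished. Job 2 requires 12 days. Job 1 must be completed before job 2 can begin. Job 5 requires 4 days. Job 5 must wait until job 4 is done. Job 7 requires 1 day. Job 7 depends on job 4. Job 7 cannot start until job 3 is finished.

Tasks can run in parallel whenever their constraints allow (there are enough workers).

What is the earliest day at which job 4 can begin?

Job 1 has no prerequisites, so it starts at day 0 and finishes at day 7.
Job 2 waits on job 1 (finishes day 7), so it starts at day 7 and finishes at 7 + 12 = day 19.
Job 3 waits on job 2 (finishes day 19), so it starts at day 19 and finishes at 19 + 6 = day 25.
Job 4 waits on job 3 (finishes day 25); job 1 (finishes day 7). The latest of these is day 25, which is the earliest job 4 can start.

25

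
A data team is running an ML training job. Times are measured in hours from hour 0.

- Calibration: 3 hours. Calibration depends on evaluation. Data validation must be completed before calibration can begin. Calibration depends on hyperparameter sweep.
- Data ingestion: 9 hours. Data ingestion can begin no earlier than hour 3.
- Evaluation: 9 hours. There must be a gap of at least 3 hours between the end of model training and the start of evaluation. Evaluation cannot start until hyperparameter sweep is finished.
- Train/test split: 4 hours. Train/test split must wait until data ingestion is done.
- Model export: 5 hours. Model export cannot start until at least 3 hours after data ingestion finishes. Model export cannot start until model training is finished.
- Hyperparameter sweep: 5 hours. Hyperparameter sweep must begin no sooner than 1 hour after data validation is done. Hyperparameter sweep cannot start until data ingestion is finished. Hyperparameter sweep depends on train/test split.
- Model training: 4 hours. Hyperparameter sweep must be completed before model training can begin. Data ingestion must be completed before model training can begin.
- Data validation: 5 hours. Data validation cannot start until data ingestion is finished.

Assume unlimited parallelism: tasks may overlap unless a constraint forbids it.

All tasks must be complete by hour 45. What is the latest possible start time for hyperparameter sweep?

21

To finish by hour 45, calibration (duration 3) must start no later than hour 42.
Evaluation has to be done before calibration (must start by hour 42). That means finishing by hour 42, i.e. starting by 42 − 9 = hour 33.
To finish by hour 45, model export (duration 5) must start no later than hour 40.
For model training: evaluation (must start by hour 33, minus 3-hour gap → hour 30); model export (must start by hour 40). The most restrictive is hour 30; with a 4-hour duration, model training must start by hour 26.
Hyperparameter sweep has several dependents: model training (must start by hour 26); evaluation (must start by hour 33); calibration (must start by hour 42). The earliest of those limits is hour 26, so hyperparameter sweep must start by 26 − 5 = hour 21.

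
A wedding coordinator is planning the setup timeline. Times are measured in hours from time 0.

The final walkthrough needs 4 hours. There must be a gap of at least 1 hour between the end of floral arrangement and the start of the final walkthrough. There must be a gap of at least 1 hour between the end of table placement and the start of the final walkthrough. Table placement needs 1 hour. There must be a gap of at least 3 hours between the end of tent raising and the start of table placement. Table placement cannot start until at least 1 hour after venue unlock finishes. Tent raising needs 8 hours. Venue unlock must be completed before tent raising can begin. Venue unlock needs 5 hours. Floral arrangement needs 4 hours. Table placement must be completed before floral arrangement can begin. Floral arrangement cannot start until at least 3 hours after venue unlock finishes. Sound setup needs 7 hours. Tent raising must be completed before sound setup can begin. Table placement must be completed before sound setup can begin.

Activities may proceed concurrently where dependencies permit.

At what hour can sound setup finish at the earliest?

24

Nothing blocks venue unlock, so it runs from hour 0 to hour 5.
After venue unlock (finishes hour 5), tent raising can start at hour 5 and finishes at hour 13.
Table placement needs all of tent raising (finishes hour 13, plus 3-hour gap → hour 16); venue unlock (finishes hour 5, plus 1-hour gap → hour 6). That puts its earliest start at hour 16; it finishes at 16 + 1 = hour 17.
Sound setup cannot start until tent raising (finishes hour 13); table placement (finishes hour 17). The controlling bound is hour 17, so sound setup finishes at 17 + 7 = hour 24.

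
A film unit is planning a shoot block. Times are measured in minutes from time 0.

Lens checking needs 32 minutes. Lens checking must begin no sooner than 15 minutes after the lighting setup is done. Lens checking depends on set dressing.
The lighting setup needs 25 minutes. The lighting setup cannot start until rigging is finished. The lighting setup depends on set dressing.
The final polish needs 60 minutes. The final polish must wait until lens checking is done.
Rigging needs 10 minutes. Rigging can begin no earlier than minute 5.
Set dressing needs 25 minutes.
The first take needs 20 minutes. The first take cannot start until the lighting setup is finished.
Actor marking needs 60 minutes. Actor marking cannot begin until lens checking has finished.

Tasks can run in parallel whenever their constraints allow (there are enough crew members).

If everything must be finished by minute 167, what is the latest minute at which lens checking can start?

75

Actor marking has no dependents, so it just needs to finish by minute 167. Starting by 167 − 60 = minute 107 achieves that.
The final polish must finish by minute 167; it takes 60 minutes, so it must start by 167 − 60 = minute 107.
For lens checking: actor marking (must start by minute 107); the final polish (must start by minute 107). The most restrictive is minute 107; with a 32-minute duration, lens checking must start by minute 75.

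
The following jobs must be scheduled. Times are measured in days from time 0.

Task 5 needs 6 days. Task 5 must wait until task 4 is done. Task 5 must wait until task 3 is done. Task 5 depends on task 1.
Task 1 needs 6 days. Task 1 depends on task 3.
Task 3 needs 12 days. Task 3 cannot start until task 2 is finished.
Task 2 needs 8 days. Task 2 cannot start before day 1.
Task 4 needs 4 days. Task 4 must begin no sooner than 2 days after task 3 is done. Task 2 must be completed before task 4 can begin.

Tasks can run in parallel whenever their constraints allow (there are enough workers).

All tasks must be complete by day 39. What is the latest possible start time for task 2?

7

Nothing follows task 5; the deadline of day 39 is its only limit. It must start by 39 − 6 = day 33.
Task 1 must finish before task 5 (must start by day 33). With a 6-day duration, task 1 must start by 33 − 6 = day 27.
Task 4 feeds into task 5 (must start by day 33); so task 4 must finish by day 33 and therefore start by day 29.
Task 3 has several dependents: task 1 (must start by day 27); task 4 (must start by day 29, minus 2-day gap → day 27); task 5 (must start by day 33). The earliest of those limits is day 27, so task 3 must start by 27 − 12 = day 15.
Task 2 has several dependents: task 3 (must start by day 15); task 4 (must start by day 29). The earliest of those limits is day 15, so task 2 must start by 15 − 8 = day 7.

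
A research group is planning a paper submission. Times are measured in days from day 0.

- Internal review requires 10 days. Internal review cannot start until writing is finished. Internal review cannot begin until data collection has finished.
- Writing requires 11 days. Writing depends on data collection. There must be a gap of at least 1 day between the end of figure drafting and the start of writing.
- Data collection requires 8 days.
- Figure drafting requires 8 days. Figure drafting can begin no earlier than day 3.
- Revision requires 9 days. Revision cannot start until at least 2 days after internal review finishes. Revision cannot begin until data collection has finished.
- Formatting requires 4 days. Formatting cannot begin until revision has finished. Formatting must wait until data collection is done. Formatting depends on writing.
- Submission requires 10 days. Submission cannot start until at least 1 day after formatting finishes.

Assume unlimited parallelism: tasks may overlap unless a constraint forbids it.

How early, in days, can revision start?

35

After its own release at day 3, figure drafting can start at day 3 and finishes at day 11.
Data collection can start immediately at day 0; it finishes at day 8.
Writing cannot start until data collection (finishes day 8); figure drafting (finishes day 11, plus 1-day gap → day 12). The controlling bound is day 12, so writing finishes at 12 + 11 = day 23.
Internal review needs all of writing (finishes day 23); data collection (finishes day 8). That puts its earliest start at day 23; it finishes at 23 + 10 = day 33.
Revision waits on internal review (finishes day 33, plus 2-day gap → day 35); data collection (finishes day 8). The latest of these is day 35, which is the earliest revision can start.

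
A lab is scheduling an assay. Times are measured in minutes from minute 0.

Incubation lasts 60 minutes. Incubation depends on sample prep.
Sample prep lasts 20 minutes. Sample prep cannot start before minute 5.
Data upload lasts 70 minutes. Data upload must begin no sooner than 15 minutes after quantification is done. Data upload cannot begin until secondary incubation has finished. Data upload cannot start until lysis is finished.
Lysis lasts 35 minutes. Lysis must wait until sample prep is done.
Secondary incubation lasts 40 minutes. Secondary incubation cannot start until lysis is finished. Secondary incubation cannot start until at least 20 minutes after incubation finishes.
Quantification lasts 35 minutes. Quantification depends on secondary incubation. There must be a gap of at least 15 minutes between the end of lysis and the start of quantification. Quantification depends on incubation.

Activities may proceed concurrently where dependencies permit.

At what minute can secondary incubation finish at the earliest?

Sample prep cannot begin until its own release at minute 5. It runs from minute 5 to 5 + 20 = minute 25.
After sample prep (finishes minute 25), incubation can start at minute 25 and finishes at minute 85.
After sample prep (finishes minute 25), lysis can start at minute 25 and finishes at minute 60.
Secondary incubation has to wait for lysis (finishes minute 60); incubation (finishes minute 85, plus 20-minute gap → minute 105). The latest of these is minute 105, so secondary incubation runs minute 105 to 105 + 40 = minute 145.

145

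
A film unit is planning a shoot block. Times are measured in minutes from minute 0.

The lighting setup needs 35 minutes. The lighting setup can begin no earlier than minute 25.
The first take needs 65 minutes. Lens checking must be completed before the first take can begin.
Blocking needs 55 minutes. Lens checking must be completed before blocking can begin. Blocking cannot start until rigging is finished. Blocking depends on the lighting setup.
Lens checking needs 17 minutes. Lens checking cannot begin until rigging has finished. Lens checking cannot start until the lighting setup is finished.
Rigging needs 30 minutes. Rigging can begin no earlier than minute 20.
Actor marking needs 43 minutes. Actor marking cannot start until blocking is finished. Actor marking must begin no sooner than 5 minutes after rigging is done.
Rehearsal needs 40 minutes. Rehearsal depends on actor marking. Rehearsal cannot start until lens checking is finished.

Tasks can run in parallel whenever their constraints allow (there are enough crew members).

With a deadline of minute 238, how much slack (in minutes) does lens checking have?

23

After its own release at minute 25, the lighting setup can start at minute 25 and finishes at minute 60.
Rigging cannot begin until its own release at minute 20. It runs from minute 20 to 20 + 30 = minute 50.
For lens checking: rigging (finishes minute 50); the lighting setup (finishes minute 60). Taking the maximum gives a start of minute 60, and it finishes at 60 + 17 = minute 77.

Working backward from the deadline:
To finish by minute 238, rehearsal (duration 40) must start no later than minute 198.
Since rehearsal (must start by minute 198) depends on it, actor marking must finish by minute 198. Backing off its 43-minute duration gives a latest start of minute 155.
Blocking must finish before actor marking (must start by minute 155). With a 55-minute duration, blocking must start by 155 − 55 = minute 100.
The first take must finish by minute 238; it takes 65 minutes, so it must start by 238 − 65 = minute 173.
Lens checking has several dependents: blocking (must start by minute 100); rehearsal (must start by minute 198); the first take (must start by minute 173). The earliest of those limits is minute 100, so lens checking must start by 100 − 17 = minute 83.
So lens checking can start as early as minute 60 and as late as minute 83, giving 83 − 60 = 23 minutes of slack.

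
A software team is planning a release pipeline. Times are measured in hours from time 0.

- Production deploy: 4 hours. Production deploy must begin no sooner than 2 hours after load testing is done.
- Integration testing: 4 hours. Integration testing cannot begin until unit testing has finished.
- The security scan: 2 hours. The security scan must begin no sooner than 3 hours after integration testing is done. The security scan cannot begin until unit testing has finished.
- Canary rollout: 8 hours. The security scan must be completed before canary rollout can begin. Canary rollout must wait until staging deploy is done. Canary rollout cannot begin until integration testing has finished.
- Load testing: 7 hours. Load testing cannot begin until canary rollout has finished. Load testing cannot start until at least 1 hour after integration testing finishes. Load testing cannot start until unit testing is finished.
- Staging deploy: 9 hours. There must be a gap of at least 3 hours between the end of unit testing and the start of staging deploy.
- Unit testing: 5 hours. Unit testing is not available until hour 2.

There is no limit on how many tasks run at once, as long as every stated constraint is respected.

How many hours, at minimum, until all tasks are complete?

Unit testing waits on its own release at hour 2, so it starts at hour 2 and finishes at 2 + 5 = hour 7.
After unit testing (finishes hour 7, plus 3-hour gap → hour 10), staging deploy can start at hour 10 and finishes at hour 19.
Integration testing waits on unit testing (finishes hour 7), so it starts at hour 7 and finishes at 7 + 4 = hour 11.
The security scan has to wait for integration testing (finishes hour 11, plus 3-hour gap → hour 14); unit testing (finishes hour 7). The latest of these is hour 14, so the security scan runs hour 14 to 14 + 2 = hour 16.
Canary rollout has to wait for the security scan (finishes hour 16); staging deploy (finishes hour 19); integration testing (finishes hour 11). The latest of these is hour 19, so canary rollout runs hour 19 to 19 + 8 = hour 27.
Load testing has to wait for canary rollout (finishes hour 27); integration testing (finishes hour 11, plus 1-hour gap → hour 12); unit testing (finishes hour 7). The latest of these is hour 27, so load testing runs hour 27 to 27 + 7 = hour 34.
After load testing (finishes hour 34, plus 2-hour gap → hour 36), production deploy can start at hour 36 and finishes at hour 40.
All tasks are finished once the last one completes. Finish times: Unit testing at 7, Integration testing at 11, The security scan at 16, Staging deploy at 19, Canary rollout at 27, Load testing at 34, Production deploy at 40. The latest is hour 40.

40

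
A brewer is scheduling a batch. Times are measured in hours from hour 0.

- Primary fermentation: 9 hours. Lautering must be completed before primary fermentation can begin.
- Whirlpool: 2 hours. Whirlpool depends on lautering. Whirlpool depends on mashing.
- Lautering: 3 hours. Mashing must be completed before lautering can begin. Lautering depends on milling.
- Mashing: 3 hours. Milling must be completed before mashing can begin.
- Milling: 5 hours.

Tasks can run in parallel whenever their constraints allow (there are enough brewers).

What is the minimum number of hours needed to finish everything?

Milling can start immediately at hour 0; it finishes at hour 5.
After milling (finishes hour 5), mashing can start at hour 5 and finishes at hour 8.
Lautering needs all of mashing (finishes hour 8); milling (finishes hour 5). That puts its earliest start at hour 8; it finishes at 8 + 3 = hour 11.
Primary fermentation cannot begin until lautering (finishes hour 11). It runs from hour 11 to 11 + 9 = hour 20.
Whirlpool has to wait for lautering (finishes hour 11); mashing (finishes hour 8). The latest of these is hour 11, so whirlpool runs hour 11 to 11 + 2 = hour 13.
All tasks are finished once the last one completes. Finish times: Milling at 5, Mashing at 8, Lautering at 11, Whirlpool at 13, Primary fermentation at 20. The latest is hour 20.

20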